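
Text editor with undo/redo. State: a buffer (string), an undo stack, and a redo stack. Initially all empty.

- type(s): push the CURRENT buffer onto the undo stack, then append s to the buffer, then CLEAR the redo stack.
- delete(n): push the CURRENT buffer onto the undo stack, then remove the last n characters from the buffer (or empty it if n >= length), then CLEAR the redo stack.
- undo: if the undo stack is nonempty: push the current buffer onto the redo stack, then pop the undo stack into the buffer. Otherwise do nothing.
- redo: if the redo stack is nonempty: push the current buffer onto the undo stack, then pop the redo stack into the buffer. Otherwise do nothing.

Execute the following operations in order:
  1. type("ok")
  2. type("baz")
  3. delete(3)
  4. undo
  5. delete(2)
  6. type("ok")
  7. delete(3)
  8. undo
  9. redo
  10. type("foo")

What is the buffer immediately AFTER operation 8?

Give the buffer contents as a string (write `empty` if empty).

After op 1 (type): buf='ok' undo_depth=1 redo_depth=0
After op 2 (type): buf='okbaz' undo_depth=2 redo_depth=0
After op 3 (delete): buf='ok' undo_depth=3 redo_depth=0
After op 4 (undo): buf='okbaz' undo_depth=2 redo_depth=1
After op 5 (delete): buf='okb' undo_depth=3 redo_depth=0
After op 6 (type): buf='okbok' undo_depth=4 redo_depth=0
After op 7 (delete): buf='ok' undo_depth=5 redo_depth=0
After op 8 (undo): buf='okbok' undo_depth=4 redo_depth=1

Answer: okbok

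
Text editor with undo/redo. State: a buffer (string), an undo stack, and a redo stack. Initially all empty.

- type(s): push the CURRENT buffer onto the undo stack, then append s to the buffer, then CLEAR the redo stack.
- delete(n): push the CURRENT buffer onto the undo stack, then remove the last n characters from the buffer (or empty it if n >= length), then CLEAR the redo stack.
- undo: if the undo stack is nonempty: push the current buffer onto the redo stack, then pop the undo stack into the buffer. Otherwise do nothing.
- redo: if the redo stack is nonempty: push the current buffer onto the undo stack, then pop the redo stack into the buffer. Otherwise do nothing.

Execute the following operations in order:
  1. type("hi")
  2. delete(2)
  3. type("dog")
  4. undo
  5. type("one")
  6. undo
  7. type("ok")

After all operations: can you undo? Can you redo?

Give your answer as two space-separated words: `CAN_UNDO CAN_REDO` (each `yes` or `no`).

After op 1 (type): buf='hi' undo_depth=1 redo_depth=0
After op 2 (delete): buf='(empty)' undo_depth=2 redo_depth=0
After op 3 (type): buf='dog' undo_depth=3 redo_depth=0
After op 4 (undo): buf='(empty)' undo_depth=2 redo_depth=1
After op 5 (type): buf='one' undo_depth=3 redo_depth=0
After op 6 (undo): buf='(empty)' undo_depth=2 redo_depth=1
After op 7 (type): buf='ok' undo_depth=3 redo_depth=0

Answer: yes no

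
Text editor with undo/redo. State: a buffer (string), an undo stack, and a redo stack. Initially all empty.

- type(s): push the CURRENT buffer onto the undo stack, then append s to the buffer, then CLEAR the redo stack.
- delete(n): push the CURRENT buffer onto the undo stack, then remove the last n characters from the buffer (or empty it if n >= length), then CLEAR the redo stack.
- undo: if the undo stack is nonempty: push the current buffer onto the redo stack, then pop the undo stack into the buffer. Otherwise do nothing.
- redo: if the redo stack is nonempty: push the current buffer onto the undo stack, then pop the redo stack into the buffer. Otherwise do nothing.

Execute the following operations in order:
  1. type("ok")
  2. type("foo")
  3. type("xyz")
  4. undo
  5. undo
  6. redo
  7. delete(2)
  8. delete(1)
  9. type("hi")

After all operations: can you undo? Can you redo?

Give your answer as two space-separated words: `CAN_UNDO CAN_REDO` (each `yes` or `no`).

Answer: yes no

Derivation:
After op 1 (type): buf='ok' undo_depth=1 redo_depth=0
After op 2 (type): buf='okfoo' undo_depth=2 redo_depth=0
After op 3 (type): buf='okfooxyz' undo_depth=3 redo_depth=0
After op 4 (undo): buf='okfoo' undo_depth=2 redo_depth=1
After op 5 (undo): buf='ok' undo_depth=1 redo_depth=2
After op 6 (redo): buf='okfoo' undo_depth=2 redo_depth=1
After op 7 (delete): buf='okf' undo_depth=3 redo_depth=0
After op 8 (delete): buf='ok' undo_depth=4 redo_depth=0
After op 9 (type): buf='okhi' undo_depth=5 redo_depth=0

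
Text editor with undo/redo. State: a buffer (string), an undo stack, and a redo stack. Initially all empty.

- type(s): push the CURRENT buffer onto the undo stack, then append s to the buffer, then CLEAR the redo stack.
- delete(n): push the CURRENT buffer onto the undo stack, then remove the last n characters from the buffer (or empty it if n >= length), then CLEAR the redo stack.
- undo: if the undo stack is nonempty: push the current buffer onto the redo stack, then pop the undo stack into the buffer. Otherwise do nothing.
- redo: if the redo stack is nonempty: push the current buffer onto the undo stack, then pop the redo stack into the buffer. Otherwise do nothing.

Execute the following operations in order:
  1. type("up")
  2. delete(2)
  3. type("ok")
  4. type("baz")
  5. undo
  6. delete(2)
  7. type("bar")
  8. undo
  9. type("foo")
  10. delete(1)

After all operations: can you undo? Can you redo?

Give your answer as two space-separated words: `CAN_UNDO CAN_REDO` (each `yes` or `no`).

Answer: yes no

Derivation:
After op 1 (type): buf='up' undo_depth=1 redo_depth=0
After op 2 (delete): buf='(empty)' undo_depth=2 redo_depth=0
After op 3 (type): buf='ok' undo_depth=3 redo_depth=0
After op 4 (type): buf='okbaz' undo_depth=4 redo_depth=0
After op 5 (undo): buf='ok' undo_depth=3 redo_depth=1
After op 6 (delete): buf='(empty)' undo_depth=4 redo_depth=0
After op 7 (type): buf='bar' undo_depth=5 redo_depth=0
After op 8 (undo): buf='(empty)' undo_depth=4 redo_depth=1
After op 9 (type): buf='foo' undo_depth=5 redo_depth=0
After op 10 (delete): buf='fo' undo_depth=6 redo_depth=0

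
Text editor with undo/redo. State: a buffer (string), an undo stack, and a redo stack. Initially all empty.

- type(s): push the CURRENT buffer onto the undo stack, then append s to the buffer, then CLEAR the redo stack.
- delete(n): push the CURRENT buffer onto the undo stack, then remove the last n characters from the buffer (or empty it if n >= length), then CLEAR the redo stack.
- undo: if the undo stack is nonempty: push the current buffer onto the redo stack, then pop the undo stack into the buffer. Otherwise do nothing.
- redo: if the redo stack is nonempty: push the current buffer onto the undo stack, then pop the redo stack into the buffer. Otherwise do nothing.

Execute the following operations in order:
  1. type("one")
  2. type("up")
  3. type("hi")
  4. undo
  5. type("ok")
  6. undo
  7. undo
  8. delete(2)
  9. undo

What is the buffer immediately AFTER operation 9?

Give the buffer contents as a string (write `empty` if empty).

Answer: one

Derivation:
After op 1 (type): buf='one' undo_depth=1 redo_depth=0
After op 2 (type): buf='oneup' undo_depth=2 redo_depth=0
After op 3 (type): buf='oneuphi' undo_depth=3 redo_depth=0
After op 4 (undo): buf='oneup' undo_depth=2 redo_depth=1
After op 5 (type): buf='oneupok' undo_depth=3 redo_depth=0
After op 6 (undo): buf='oneup' undo_depth=2 redo_depth=1
After op 7 (undo): buf='one' undo_depth=1 redo_depth=2
After op 8 (delete): buf='o' undo_depth=2 redo_depth=0
After op 9 (undo): buf='one' undo_depth=1 redo_depth=1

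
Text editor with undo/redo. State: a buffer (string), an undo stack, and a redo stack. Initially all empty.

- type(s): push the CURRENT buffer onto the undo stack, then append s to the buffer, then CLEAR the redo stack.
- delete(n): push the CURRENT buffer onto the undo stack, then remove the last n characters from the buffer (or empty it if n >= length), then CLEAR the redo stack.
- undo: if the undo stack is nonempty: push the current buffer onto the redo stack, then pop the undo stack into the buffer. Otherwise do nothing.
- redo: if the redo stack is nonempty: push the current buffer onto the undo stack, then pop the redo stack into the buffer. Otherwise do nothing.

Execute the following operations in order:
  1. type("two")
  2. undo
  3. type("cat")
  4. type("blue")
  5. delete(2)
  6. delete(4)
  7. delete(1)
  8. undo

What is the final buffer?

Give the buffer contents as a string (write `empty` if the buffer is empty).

Answer: c

Derivation:
After op 1 (type): buf='two' undo_depth=1 redo_depth=0
After op 2 (undo): buf='(empty)' undo_depth=0 redo_depth=1
After op 3 (type): buf='cat' undo_depth=1 redo_depth=0
After op 4 (type): buf='catblue' undo_depth=2 redo_depth=0
After op 5 (delete): buf='catbl' undo_depth=3 redo_depth=0
After op 6 (delete): buf='c' undo_depth=4 redo_depth=0
After op 7 (delete): buf='(empty)' undo_depth=5 redo_depth=0
After op 8 (undo): buf='c' undo_depth=4 redo_depth=1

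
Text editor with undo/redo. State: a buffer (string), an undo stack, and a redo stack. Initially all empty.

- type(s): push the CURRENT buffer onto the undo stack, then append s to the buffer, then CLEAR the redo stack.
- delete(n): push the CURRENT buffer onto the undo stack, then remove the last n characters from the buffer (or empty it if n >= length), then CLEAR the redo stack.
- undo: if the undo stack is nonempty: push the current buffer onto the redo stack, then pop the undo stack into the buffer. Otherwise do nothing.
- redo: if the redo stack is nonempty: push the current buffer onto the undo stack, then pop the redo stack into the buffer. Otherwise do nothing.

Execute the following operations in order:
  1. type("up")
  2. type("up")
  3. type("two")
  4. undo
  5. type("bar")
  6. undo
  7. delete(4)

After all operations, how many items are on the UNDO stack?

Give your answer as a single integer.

Answer: 3

Derivation:
After op 1 (type): buf='up' undo_depth=1 redo_depth=0
After op 2 (type): buf='upup' undo_depth=2 redo_depth=0
After op 3 (type): buf='upuptwo' undo_depth=3 redo_depth=0
After op 4 (undo): buf='upup' undo_depth=2 redo_depth=1
After op 5 (type): buf='upupbar' undo_depth=3 redo_depth=0
After op 6 (undo): buf='upup' undo_depth=2 redo_depth=1
After op 7 (delete): buf='(empty)' undo_depth=3 redo_depth=0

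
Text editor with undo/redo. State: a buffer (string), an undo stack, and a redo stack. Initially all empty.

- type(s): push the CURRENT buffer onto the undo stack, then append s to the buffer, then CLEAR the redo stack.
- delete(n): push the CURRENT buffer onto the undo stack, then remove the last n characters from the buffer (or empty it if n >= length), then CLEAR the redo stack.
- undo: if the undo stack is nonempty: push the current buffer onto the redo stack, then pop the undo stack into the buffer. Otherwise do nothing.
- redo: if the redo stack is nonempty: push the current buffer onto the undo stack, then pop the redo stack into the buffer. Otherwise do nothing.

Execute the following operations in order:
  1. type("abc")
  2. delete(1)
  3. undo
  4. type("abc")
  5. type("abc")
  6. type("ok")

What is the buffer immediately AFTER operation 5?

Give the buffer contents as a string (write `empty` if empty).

After op 1 (type): buf='abc' undo_depth=1 redo_depth=0
After op 2 (delete): buf='ab' undo_depth=2 redo_depth=0
After op 3 (undo): buf='abc' undo_depth=1 redo_depth=1
After op 4 (type): buf='abcabc' undo_depth=2 redo_depth=0
After op 5 (type): buf='abcabcabc' undo_depth=3 redo_depth=0

Answer: abcabcabc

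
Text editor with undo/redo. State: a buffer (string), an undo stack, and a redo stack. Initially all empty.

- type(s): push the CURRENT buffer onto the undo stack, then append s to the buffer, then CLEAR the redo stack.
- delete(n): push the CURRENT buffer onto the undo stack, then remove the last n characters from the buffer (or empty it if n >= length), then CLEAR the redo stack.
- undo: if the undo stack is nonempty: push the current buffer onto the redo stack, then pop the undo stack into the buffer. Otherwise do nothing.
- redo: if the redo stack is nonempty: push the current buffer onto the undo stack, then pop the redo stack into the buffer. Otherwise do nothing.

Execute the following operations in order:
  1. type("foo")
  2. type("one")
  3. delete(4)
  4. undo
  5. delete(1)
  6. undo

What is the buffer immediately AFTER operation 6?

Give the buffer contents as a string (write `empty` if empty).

Answer: fooone

Derivation:
After op 1 (type): buf='foo' undo_depth=1 redo_depth=0
After op 2 (type): buf='fooone' undo_depth=2 redo_depth=0
After op 3 (delete): buf='fo' undo_depth=3 redo_depth=0
After op 4 (undo): buf='fooone' undo_depth=2 redo_depth=1
After op 5 (delete): buf='fooon' undo_depth=3 redo_depth=0
After op 6 (undo): buf='fooone' undo_depth=2 redo_depth=1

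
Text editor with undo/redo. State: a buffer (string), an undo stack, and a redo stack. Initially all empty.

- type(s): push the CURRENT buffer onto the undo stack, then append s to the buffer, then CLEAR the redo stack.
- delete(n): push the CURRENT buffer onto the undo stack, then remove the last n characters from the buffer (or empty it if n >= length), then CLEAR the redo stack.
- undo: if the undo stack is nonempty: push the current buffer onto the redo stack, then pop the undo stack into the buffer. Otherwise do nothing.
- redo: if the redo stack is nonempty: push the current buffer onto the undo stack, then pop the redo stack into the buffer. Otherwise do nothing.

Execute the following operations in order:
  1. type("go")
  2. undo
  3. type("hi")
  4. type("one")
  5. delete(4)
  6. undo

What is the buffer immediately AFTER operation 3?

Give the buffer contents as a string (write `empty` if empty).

After op 1 (type): buf='go' undo_depth=1 redo_depth=0
After op 2 (undo): buf='(empty)' undo_depth=0 redo_depth=1
After op 3 (type): buf='hi' undo_depth=1 redo_depth=0

Answer: hi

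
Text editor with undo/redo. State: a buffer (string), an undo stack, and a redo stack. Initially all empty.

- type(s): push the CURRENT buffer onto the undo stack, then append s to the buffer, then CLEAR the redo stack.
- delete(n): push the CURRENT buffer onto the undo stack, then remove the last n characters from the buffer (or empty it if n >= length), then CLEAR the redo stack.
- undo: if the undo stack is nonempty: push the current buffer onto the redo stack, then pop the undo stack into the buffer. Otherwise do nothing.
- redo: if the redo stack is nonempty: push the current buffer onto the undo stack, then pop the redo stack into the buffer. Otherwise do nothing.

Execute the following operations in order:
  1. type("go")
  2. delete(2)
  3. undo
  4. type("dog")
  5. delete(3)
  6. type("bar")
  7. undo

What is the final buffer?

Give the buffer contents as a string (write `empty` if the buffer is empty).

Answer: go

Derivation:
After op 1 (type): buf='go' undo_depth=1 redo_depth=0
After op 2 (delete): buf='(empty)' undo_depth=2 redo_depth=0
After op 3 (undo): buf='go' undo_depth=1 redo_depth=1
After op 4 (type): buf='godog' undo_depth=2 redo_depth=0
After op 5 (delete): buf='go' undo_depth=3 redo_depth=0
After op 6 (type): buf='gobar' undo_depth=4 redo_depth=0
After op 7 (undo): buf='go' undo_depth=3 redo_depth=1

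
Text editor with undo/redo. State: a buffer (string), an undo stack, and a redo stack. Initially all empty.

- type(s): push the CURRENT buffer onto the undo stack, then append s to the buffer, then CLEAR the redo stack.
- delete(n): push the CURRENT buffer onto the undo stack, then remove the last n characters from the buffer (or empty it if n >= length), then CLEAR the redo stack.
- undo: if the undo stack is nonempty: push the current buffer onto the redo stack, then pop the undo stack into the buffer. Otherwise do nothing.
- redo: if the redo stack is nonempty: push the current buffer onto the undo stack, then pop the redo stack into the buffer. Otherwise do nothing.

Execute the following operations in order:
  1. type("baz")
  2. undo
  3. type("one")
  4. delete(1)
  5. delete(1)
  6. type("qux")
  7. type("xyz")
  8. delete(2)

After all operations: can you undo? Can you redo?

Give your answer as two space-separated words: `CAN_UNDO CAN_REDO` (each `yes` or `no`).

After op 1 (type): buf='baz' undo_depth=1 redo_depth=0
After op 2 (undo): buf='(empty)' undo_depth=0 redo_depth=1
After op 3 (type): buf='one' undo_depth=1 redo_depth=0
After op 4 (delete): buf='on' undo_depth=2 redo_depth=0
After op 5 (delete): buf='o' undo_depth=3 redo_depth=0
After op 6 (type): buf='oqux' undo_depth=4 redo_depth=0
After op 7 (type): buf='oquxxyz' undo_depth=5 redo_depth=0
After op 8 (delete): buf='oquxx' undo_depth=6 redo_depth=0

Answer: yes no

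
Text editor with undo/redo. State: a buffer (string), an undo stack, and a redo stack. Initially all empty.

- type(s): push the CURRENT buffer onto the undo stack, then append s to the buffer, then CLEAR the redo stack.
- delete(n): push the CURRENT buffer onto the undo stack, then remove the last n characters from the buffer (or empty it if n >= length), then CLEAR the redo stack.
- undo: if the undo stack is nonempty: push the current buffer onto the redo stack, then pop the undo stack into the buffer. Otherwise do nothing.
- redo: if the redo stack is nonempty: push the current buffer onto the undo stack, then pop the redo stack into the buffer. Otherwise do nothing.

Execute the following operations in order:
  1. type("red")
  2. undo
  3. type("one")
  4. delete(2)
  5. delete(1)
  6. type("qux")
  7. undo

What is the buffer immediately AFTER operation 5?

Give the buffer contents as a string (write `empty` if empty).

Answer: empty

Derivation:
After op 1 (type): buf='red' undo_depth=1 redo_depth=0
After op 2 (undo): buf='(empty)' undo_depth=0 redo_depth=1
After op 3 (type): buf='one' undo_depth=1 redo_depth=0
After op 4 (delete): buf='o' undo_depth=2 redo_depth=0
After op 5 (delete): buf='(empty)' undo_depth=3 redo_depth=0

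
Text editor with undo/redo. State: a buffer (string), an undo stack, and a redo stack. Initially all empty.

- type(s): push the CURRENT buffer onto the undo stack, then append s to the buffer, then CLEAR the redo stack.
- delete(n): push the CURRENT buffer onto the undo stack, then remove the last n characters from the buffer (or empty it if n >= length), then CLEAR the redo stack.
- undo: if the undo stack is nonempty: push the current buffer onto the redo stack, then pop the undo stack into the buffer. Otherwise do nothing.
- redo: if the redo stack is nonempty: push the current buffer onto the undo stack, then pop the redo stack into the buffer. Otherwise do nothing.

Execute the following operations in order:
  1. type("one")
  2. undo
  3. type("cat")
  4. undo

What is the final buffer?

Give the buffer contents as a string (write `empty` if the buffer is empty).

Answer: empty

Derivation:
After op 1 (type): buf='one' undo_depth=1 redo_depth=0
After op 2 (undo): buf='(empty)' undo_depth=0 redo_depth=1
After op 3 (type): buf='cat' undo_depth=1 redo_depth=0
After op 4 (undo): buf='(empty)' undo_depth=0 redo_depth=1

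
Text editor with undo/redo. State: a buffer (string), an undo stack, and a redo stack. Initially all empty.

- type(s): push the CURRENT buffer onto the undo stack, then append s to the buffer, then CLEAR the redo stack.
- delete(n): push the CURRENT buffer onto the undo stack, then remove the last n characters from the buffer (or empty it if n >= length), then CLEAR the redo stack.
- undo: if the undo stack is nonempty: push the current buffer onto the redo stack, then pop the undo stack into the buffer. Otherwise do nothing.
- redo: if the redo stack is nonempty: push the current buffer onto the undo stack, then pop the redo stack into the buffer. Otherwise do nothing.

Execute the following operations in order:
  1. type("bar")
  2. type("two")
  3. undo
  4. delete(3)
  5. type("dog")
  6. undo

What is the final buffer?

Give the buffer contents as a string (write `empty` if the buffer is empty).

After op 1 (type): buf='bar' undo_depth=1 redo_depth=0
After op 2 (type): buf='bartwo' undo_depth=2 redo_depth=0
After op 3 (undo): buf='bar' undo_depth=1 redo_depth=1
After op 4 (delete): buf='(empty)' undo_depth=2 redo_depth=0
After op 5 (type): buf='dog' undo_depth=3 redo_depth=0
After op 6 (undo): buf='(empty)' undo_depth=2 redo_depth=1

Answer: empty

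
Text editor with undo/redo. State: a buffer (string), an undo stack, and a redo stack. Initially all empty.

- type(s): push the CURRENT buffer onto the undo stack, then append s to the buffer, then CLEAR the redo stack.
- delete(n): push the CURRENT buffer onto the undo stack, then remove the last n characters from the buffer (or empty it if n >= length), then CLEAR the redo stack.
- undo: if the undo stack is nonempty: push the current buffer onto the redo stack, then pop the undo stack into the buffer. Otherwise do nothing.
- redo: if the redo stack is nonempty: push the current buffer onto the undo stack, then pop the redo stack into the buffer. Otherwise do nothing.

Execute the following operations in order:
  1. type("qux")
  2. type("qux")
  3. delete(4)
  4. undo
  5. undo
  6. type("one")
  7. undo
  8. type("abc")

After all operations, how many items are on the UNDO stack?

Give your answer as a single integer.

Answer: 2

Derivation:
After op 1 (type): buf='qux' undo_depth=1 redo_depth=0
After op 2 (type): buf='quxqux' undo_depth=2 redo_depth=0
After op 3 (delete): buf='qu' undo_depth=3 redo_depth=0
After op 4 (undo): buf='quxqux' undo_depth=2 redo_depth=1
After op 5 (undo): buf='qux' undo_depth=1 redo_depth=2
After op 6 (type): buf='quxone' undo_depth=2 redo_depth=0
After op 7 (undo): buf='qux' undo_depth=1 redo_depth=1
After op 8 (type): buf='quxabc' undo_depth=2 redo_depth=0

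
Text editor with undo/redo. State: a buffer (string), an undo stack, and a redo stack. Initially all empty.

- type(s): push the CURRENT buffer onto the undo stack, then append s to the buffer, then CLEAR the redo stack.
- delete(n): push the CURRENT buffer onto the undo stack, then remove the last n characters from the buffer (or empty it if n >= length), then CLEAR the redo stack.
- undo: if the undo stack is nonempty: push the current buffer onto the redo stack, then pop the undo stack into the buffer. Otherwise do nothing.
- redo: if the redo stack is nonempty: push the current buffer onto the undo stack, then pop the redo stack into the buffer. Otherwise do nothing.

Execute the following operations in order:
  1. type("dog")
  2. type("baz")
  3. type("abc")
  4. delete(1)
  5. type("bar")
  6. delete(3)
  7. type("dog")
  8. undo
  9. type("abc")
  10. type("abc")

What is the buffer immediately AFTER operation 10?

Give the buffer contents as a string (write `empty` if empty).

After op 1 (type): buf='dog' undo_depth=1 redo_depth=0
After op 2 (type): buf='dogbaz' undo_depth=2 redo_depth=0
After op 3 (type): buf='dogbazabc' undo_depth=3 redo_depth=0
After op 4 (delete): buf='dogbazab' undo_depth=4 redo_depth=0
After op 5 (type): buf='dogbazabbar' undo_depth=5 redo_depth=0
After op 6 (delete): buf='dogbazab' undo_depth=6 redo_depth=0
After op 7 (type): buf='dogbazabdog' undo_depth=7 redo_depth=0
After op 8 (undo): buf='dogbazab' undo_depth=6 redo_depth=1
After op 9 (type): buf='dogbazababc' undo_depth=7 redo_depth=0
After op 10 (type): buf='dogbazababcabc' undo_depth=8 redo_depth=0

Answer: dogbazababcabc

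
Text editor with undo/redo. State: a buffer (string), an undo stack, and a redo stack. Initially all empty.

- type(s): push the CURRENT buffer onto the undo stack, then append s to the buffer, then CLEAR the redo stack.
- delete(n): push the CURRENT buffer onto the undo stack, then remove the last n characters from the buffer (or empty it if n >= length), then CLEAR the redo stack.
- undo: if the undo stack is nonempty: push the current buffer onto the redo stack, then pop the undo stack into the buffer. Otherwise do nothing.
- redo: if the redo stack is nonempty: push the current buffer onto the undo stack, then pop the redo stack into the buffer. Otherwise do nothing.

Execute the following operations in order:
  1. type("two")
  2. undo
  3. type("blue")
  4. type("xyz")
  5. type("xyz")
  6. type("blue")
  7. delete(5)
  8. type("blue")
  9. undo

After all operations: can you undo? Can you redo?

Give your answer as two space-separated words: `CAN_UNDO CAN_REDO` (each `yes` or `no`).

After op 1 (type): buf='two' undo_depth=1 redo_depth=0
After op 2 (undo): buf='(empty)' undo_depth=0 redo_depth=1
After op 3 (type): buf='blue' undo_depth=1 redo_depth=0
After op 4 (type): buf='bluexyz' undo_depth=2 redo_depth=0
After op 5 (type): buf='bluexyzxyz' undo_depth=3 redo_depth=0
After op 6 (type): buf='bluexyzxyzblue' undo_depth=4 redo_depth=0
After op 7 (delete): buf='bluexyzxy' undo_depth=5 redo_depth=0
After op 8 (type): buf='bluexyzxyblue' undo_depth=6 redo_depth=0
After op 9 (undo): buf='bluexyzxy' undo_depth=5 redo_depth=1

Answer: yes yes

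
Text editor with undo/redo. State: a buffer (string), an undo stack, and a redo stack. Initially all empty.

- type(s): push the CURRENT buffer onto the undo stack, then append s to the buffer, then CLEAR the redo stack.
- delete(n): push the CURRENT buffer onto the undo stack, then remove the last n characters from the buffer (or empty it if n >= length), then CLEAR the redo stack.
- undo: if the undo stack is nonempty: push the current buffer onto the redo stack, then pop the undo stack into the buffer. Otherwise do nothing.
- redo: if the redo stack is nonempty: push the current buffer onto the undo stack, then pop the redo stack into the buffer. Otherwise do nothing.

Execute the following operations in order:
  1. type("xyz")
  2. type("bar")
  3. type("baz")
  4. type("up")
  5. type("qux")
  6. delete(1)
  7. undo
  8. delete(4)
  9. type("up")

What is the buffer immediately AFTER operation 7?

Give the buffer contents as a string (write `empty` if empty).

Answer: xyzbarbazupqux

Derivation:
After op 1 (type): buf='xyz' undo_depth=1 redo_depth=0
After op 2 (type): buf='xyzbar' undo_depth=2 redo_depth=0
After op 3 (type): buf='xyzbarbaz' undo_depth=3 redo_depth=0
After op 4 (type): buf='xyzbarbazup' undo_depth=4 redo_depth=0
After op 5 (type): buf='xyzbarbazupqux' undo_depth=5 redo_depth=0
After op 6 (delete): buf='xyzbarbazupqu' undo_depth=6 redo_depth=0
After op 7 (undo): buf='xyzbarbazupqux' undo_depth=5 redo_depth=1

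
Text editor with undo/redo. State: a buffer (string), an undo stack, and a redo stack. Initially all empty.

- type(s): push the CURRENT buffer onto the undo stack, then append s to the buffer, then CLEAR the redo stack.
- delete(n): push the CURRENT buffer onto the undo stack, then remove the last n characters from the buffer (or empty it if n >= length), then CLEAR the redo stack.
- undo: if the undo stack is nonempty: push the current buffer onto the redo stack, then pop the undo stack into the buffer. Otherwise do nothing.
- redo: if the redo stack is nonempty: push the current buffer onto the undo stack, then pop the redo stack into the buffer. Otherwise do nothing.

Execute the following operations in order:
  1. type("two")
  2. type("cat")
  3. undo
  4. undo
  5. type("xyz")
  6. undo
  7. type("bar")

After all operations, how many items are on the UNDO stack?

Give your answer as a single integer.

After op 1 (type): buf='two' undo_depth=1 redo_depth=0
After op 2 (type): buf='twocat' undo_depth=2 redo_depth=0
After op 3 (undo): buf='two' undo_depth=1 redo_depth=1
After op 4 (undo): buf='(empty)' undo_depth=0 redo_depth=2
After op 5 (type): buf='xyz' undo_depth=1 redo_depth=0
After op 6 (undo): buf='(empty)' undo_depth=0 redo_depth=1
After op 7 (type): buf='bar' undo_depth=1 redo_depth=0

Answer: 1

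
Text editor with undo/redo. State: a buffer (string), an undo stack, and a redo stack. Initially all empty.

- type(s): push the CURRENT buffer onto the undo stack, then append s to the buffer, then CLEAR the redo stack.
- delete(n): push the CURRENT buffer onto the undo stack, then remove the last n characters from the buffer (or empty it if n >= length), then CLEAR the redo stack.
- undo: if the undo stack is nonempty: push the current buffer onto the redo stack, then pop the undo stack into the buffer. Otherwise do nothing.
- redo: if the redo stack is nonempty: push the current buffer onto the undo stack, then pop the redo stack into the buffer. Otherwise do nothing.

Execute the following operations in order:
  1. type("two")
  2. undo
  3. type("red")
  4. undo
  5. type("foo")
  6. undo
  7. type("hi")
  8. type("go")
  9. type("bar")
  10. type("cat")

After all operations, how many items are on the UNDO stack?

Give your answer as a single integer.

Answer: 4

Derivation:
After op 1 (type): buf='two' undo_depth=1 redo_depth=0
After op 2 (undo): buf='(empty)' undo_depth=0 redo_depth=1
After op 3 (type): buf='red' undo_depth=1 redo_depth=0
After op 4 (undo): buf='(empty)' undo_depth=0 redo_depth=1
After op 5 (type): buf='foo' undo_depth=1 redo_depth=0
After op 6 (undo): buf='(empty)' undo_depth=0 redo_depth=1
After op 7 (type): buf='hi' undo_depth=1 redo_depth=0
After op 8 (type): buf='higo' undo_depth=2 redo_depth=0
After op 9 (type): buf='higobar' undo_depth=3 redo_depth=0
After op 10 (type): buf='higobarcat' undo_depth=4 redo_depth=0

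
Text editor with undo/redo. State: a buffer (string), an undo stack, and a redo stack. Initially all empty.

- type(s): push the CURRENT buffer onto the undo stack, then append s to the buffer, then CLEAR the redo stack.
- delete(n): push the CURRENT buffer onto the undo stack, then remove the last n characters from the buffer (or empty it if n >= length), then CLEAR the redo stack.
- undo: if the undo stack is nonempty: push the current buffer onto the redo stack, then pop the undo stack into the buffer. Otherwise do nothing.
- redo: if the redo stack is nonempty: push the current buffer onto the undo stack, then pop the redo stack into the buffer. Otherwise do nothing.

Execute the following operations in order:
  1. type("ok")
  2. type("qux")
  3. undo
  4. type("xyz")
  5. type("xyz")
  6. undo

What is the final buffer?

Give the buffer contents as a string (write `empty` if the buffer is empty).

After op 1 (type): buf='ok' undo_depth=1 redo_depth=0
After op 2 (type): buf='okqux' undo_depth=2 redo_depth=0
After op 3 (undo): buf='ok' undo_depth=1 redo_depth=1
After op 4 (type): buf='okxyz' undo_depth=2 redo_depth=0
After op 5 (type): buf='okxyzxyz' undo_depth=3 redo_depth=0
After op 6 (undo): buf='okxyz' undo_depth=2 redo_depth=1

Answer: okxyz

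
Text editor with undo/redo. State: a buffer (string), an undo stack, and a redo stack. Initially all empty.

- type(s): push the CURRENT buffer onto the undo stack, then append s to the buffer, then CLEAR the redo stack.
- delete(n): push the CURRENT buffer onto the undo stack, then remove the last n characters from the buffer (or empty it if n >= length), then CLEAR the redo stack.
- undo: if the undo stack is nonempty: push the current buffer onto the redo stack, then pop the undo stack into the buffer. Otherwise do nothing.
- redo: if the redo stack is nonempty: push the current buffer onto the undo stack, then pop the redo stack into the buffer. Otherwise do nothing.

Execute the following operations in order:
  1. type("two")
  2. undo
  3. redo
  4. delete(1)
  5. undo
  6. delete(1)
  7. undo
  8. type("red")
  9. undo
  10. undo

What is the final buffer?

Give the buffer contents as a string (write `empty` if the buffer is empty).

After op 1 (type): buf='two' undo_depth=1 redo_depth=0
After op 2 (undo): buf='(empty)' undo_depth=0 redo_depth=1
After op 3 (redo): buf='two' undo_depth=1 redo_depth=0
After op 4 (delete): buf='tw' undo_depth=2 redo_depth=0
After op 5 (undo): buf='two' undo_depth=1 redo_depth=1
After op 6 (delete): buf='tw' undo_depth=2 redo_depth=0
After op 7 (undo): buf='two' undo_depth=1 redo_depth=1
After op 8 (type): buf='twored' undo_depth=2 redo_depth=0
After op 9 (undo): buf='two' undo_depth=1 redo_depth=1
After op 10 (undo): buf='(empty)' undo_depth=0 redo_depth=2

Answer: empty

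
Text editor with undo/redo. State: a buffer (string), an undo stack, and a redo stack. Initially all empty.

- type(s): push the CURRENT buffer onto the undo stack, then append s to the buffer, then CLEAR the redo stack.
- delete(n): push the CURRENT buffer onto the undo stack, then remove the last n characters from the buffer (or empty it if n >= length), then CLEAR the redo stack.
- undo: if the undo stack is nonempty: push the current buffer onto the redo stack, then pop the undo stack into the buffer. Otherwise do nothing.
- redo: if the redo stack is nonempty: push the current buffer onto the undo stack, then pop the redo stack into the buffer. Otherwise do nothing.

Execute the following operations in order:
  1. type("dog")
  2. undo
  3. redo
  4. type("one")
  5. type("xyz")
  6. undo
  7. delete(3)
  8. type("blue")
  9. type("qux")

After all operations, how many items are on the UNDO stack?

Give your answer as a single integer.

Answer: 5

Derivation:
After op 1 (type): buf='dog' undo_depth=1 redo_depth=0
After op 2 (undo): buf='(empty)' undo_depth=0 redo_depth=1
After op 3 (redo): buf='dog' undo_depth=1 redo_depth=0
After op 4 (type): buf='dogone' undo_depth=2 redo_depth=0
After op 5 (type): buf='dogonexyz' undo_depth=3 redo_depth=0
After op 6 (undo): buf='dogone' undo_depth=2 redo_depth=1
After op 7 (delete): buf='dog' undo_depth=3 redo_depth=0
After op 8 (type): buf='dogblue' undo_depth=4 redo_depth=0
After op 9 (type): buf='dogbluequx' undo_depth=5 redo_depth=0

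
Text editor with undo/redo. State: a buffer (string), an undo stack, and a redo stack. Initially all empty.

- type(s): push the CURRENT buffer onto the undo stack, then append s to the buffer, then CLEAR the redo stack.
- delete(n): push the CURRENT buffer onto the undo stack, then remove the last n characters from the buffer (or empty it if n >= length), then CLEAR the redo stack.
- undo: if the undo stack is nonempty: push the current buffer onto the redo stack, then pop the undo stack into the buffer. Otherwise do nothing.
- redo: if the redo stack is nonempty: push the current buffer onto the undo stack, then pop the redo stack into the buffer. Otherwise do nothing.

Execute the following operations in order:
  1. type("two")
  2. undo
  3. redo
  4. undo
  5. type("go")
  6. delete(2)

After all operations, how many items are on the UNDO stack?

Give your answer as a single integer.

Answer: 2

Derivation:
After op 1 (type): buf='two' undo_depth=1 redo_depth=0
After op 2 (undo): buf='(empty)' undo_depth=0 redo_depth=1
After op 3 (redo): buf='two' undo_depth=1 redo_depth=0
After op 4 (undo): buf='(empty)' undo_depth=0 redo_depth=1
After op 5 (type): buf='go' undo_depth=1 redo_depth=0
After op 6 (delete): buf='(empty)' undo_depth=2 redo_depth=0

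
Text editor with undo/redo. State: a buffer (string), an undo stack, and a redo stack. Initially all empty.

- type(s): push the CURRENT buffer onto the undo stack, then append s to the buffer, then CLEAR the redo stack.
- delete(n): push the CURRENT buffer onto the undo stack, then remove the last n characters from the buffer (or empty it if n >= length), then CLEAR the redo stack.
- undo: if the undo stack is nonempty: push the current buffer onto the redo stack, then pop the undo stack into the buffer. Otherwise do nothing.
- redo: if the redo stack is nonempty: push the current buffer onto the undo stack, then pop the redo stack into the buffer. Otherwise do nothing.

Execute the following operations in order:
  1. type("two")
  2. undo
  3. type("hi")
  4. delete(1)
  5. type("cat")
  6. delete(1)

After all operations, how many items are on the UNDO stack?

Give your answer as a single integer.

Answer: 4

Derivation:
After op 1 (type): buf='two' undo_depth=1 redo_depth=0
After op 2 (undo): buf='(empty)' undo_depth=0 redo_depth=1
After op 3 (type): buf='hi' undo_depth=1 redo_depth=0
After op 4 (delete): buf='h' undo_depth=2 redo_depth=0
After op 5 (type): buf='hcat' undo_depth=3 redo_depth=0
After op 6 (delete): buf='hca' undo_depth=4 redo_depth=0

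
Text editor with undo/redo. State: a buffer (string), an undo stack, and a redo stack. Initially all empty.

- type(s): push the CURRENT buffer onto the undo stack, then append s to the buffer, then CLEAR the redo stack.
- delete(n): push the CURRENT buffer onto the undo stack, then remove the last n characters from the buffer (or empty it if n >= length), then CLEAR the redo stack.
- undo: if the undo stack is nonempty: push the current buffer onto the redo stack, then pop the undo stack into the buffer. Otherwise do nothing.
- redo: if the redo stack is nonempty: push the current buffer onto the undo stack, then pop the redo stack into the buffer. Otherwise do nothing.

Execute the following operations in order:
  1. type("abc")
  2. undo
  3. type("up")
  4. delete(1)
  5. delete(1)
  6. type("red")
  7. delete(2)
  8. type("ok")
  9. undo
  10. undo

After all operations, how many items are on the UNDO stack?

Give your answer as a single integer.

After op 1 (type): buf='abc' undo_depth=1 redo_depth=0
After op 2 (undo): buf='(empty)' undo_depth=0 redo_depth=1
After op 3 (type): buf='up' undo_depth=1 redo_depth=0
After op 4 (delete): buf='u' undo_depth=2 redo_depth=0
After op 5 (delete): buf='(empty)' undo_depth=3 redo_depth=0
After op 6 (type): buf='red' undo_depth=4 redo_depth=0
After op 7 (delete): buf='r' undo_depth=5 redo_depth=0
After op 8 (type): buf='rok' undo_depth=6 redo_depth=0
After op 9 (undo): buf='r' undo_depth=5 redo_depth=1
After op 10 (undo): buf='red' undo_depth=4 redo_depth=2

Answer: 4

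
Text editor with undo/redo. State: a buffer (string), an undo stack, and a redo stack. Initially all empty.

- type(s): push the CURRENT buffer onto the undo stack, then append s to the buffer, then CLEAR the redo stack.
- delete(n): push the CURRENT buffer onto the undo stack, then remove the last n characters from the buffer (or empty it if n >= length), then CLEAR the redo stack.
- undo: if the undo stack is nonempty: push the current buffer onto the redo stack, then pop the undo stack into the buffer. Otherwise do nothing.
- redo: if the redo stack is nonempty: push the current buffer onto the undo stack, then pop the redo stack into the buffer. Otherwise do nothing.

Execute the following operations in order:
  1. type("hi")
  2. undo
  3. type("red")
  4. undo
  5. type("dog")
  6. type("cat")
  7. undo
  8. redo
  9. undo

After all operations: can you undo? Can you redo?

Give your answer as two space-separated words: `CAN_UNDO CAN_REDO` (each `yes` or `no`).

After op 1 (type): buf='hi' undo_depth=1 redo_depth=0
After op 2 (undo): buf='(empty)' undo_depth=0 redo_depth=1
After op 3 (type): buf='red' undo_depth=1 redo_depth=0
After op 4 (undo): buf='(empty)' undo_depth=0 redo_depth=1
After op 5 (type): buf='dog' undo_depth=1 redo_depth=0
After op 6 (type): buf='dogcat' undo_depth=2 redo_depth=0
After op 7 (undo): buf='dog' undo_depth=1 redo_depth=1
After op 8 (redo): buf='dogcat' undo_depth=2 redo_depth=0
After op 9 (undo): buf='dog' undo_depth=1 redo_depth=1

Answer: yes yes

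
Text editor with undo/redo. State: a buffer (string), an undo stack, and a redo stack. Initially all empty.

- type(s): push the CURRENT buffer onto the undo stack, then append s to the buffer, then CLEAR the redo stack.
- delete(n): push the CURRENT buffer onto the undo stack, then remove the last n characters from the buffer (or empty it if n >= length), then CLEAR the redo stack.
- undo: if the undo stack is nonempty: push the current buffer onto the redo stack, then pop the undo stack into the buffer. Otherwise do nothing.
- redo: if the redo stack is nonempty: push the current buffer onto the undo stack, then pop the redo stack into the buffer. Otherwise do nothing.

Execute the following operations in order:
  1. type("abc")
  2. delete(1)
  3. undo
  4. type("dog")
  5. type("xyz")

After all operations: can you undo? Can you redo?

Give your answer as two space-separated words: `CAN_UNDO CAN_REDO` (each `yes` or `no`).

Answer: yes no

Derivation:
After op 1 (type): buf='abc' undo_depth=1 redo_depth=0
After op 2 (delete): buf='ab' undo_depth=2 redo_depth=0
After op 3 (undo): buf='abc' undo_depth=1 redo_depth=1
After op 4 (type): buf='abcdog' undo_depth=2 redo_depth=0
After op 5 (type): buf='abcdogxyz' undo_depth=3 redo_depth=0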